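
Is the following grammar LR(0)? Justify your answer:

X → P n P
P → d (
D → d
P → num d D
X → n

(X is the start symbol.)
A grammar is LR(0) if no state in the canonical LR(0) collection has:
  - both a shift item (dot before a terminal) and a complete item (shift-reduce conflict), or
  - two or more complete items (reduce-reduce conflict; the accept item [X' → X .] counts as a complete item here).

Augment with X' → X and build the canonical LR(0) collection (I0 = CLOSURE({[X' → . X]}), then GOTO on every symbol after a dot until no new states appear). It has 12 states:
  I0: { [P → . d (], [P → . num d D], [X → . P n P], [X → . n], [X' → . X] }  — shift
  I1: { [X → P . n P] }  — shift
  I2: { [X' → X .] }  — accept
  I3: { [P → d . (] }  — shift
  I4: { [X → n .] }  — reduce
  I5: { [P → num . d D] }  — shift
  I6: { [D → . d], [P → num d . D] }  — shift
  I7: { [P → num d D .] }  — reduce
  I8: { [D → d .] }  — reduce
  I9: { [P → d ( .] }  — reduce
  I10: { [P → . d (], [P → . num d D], [X → P n . P] }  — shift
  I11: { [X → P n P .] }  — reduce

Every state is either a pure shift/goto state or contains exactly one complete item and nothing to shift — no conflicts. The grammar is LR(0).

Answer: Yes, the grammar is LR(0)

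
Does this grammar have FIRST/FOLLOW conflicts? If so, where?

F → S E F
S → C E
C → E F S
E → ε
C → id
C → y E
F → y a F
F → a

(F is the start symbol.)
Nullable non-terminals: E.
E has a nullable alternative but only one production, so nothing to check.

C, F, S have no nullable alternative, so no FIRST/FOLLOW check is needed there.

No FIRST/FOLLOW conflicts found.

Answer: No FIRST/FOLLOW conflicts.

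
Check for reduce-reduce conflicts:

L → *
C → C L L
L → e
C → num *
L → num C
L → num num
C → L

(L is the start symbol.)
Augment with L' → L and build the canonical LR(0) collection (I0 = CLOSURE({[L' → . L]}), then GOTO on every symbol after a dot until no new states appear). It has 11 states:
  I0: { [L → . *], [L → . e], [L → . num C], [L → . num num], [L' → . L] }  — shift
  I1: { [L → * .] }  — reduce
  I2: { [L' → L .] }  — accept
  I3: { [L → e .] }  — reduce
  I4: { [C → . C L L], [C → . L], [C → . num *], [L → . *], [L → . e], [L → . num C], [L → . num num], [L → num . C], [L → num . num] }  — shift
  I5: { [C → C . L L], [L → . *], [L → . e], [L → . num C], [L → . num num], [L → num C .] }  — shift, reduce
  I6: { [C → L .] }  — reduce
  I7: { [C → . C L L], [C → . L], [C → . num *], [C → num . *], [L → . *], [L → . e], [L → . num C], [L → . num num], [L → num . C], [L → num . num], [L → num num .] }  — shift, reduce
  I8: { [C → num * .], [L → * .] }  — 2 reduces
  I9: { [C → C L . L], [L → . *], [L → . e], [L → . num C], [L → . num num] }  — shift
  I10: { [C → C L L .] }  — reduce

I8 contains complete items [C → num * .], [L → * .] — reduce-reduce conflict.

Answer: Yes — I8: [C → num * .] vs [L → * .]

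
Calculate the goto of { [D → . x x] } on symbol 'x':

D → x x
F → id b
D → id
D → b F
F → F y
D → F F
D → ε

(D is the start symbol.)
GOTO(I, 'x') = CLOSURE({ [A → αX.β] : [A → α.Xβ] ∈ I, X = 'x' })

Items with dot before 'x', with the dot advanced:
  [D → . x x] → [D → x . x]
Closure adds nothing (no advanced item has the dot before a non-terminal).

GOTO = { [D → x . x] }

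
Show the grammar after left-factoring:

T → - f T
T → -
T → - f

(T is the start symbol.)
Left-factoring transforms A → αβ₁ | αβ₂ into A → αA' and A' → β₁ | β₂
(α is the longest common prefix among the alternatives). Repeat until
no nonterminal has two alternatives with a common prefix.

Round 1: T has alternatives sharing prefix '-'. Introduce T': T → - T'
  Add: T' → f T
  Add: T' → ε
  Add: T' → f

Round 2: T' has alternatives sharing prefix 'f'. Introduce T'': T' → f T''
  Add: T'' → T
  Add: T'' → ε

No remaining common prefixes — done.

Resulting grammar:
T → - T'
T' → f T''
T'' → T
T'' → ε
T' → ε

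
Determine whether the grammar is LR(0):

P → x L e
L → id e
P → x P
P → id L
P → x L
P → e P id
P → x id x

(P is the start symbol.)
A grammar is LR(0) if no state in the canonical LR(0) collection has:
  - both a shift item (dot before a terminal) and a complete item (shift-reduce conflict), or
  - two or more complete items (reduce-reduce conflict; the accept item [P' → P .] counts as a complete item here).

Augment with P' → P and build the canonical LR(0) collection (I0 = CLOSURE({[P' → . P]}), then GOTO on every symbol after a dot until no new states appear). It has 15 states:
  I0: { [P → . e P id], [P → . id L], [P → . x L e], [P → . x L], [P → . x P], [P → . x id x], [P' → . P] }  — shift
  I1: { [P' → P .] }  — accept
  I2: { [P → . e P id], [P → . id L], [P → . x L e], [P → . x L], [P → . x P], [P → . x id x], [P → e . P id] }  — shift
  I3: { [L → . id e], [P → id . L] }  — shift
  I4: { [L → . id e], [P → . e P id], [P → . id L], [P → . x L e], [P → . x L], [P → . x P], [P → . x id x], [P → x . L e], [P → x . L], [P → x . P], [P → x . id x] }  — shift
  I5: { [P → x L . e], [P → x L .] }  — shift, reduce
  I6: { [P → x P .] }  — reduce
  I7: { [L → . id e], [L → id . e], [P → id . L], [P → x id . x] }  — shift
  I8: { [P → id L .] }  — reduce
  I9: { [L → id e .] }  — reduce
  I10: { [L → id . e] }  — shift
  I11: { [P → x id x .] }  — reduce
  I12: { [P → x L e .] }  — reduce
  I13: { [P → e P . id] }  — shift
  I14: { [P → e P id .] }  — reduce

Conflict in state I5:
  Shift-reduce conflict between [P → x L .] and [P → x L . e]
So the grammar is NOT LR(0).

Answer: No. Shift-reduce conflict between [P → x L .] and [P → x L . e]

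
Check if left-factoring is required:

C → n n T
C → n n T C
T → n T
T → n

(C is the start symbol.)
Yes, C has productions with common prefix 'n n T'; T has productions with common prefix 'n'

Left-factoring is needed when two productions for the same non-terminal
share a common prefix on the right-hand side.

Productions for C:
  C → n n T
  C → n n T C
Productions for T:
  T → n T
  T → n

Found common prefix 'n n T' in productions for C
Found common prefix 'n' in productions for T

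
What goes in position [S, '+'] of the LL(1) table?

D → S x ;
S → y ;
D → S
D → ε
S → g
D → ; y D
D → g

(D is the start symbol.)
To find M[S, '+'], we find productions for S where '+' is in the predict set (PREDICT(N → α) = (FIRST(α) \ {ε}) ∪ (FOLLOW(N) if α ⇒* ε)).

S → y ;: PREDICT = { 'y' }
S → g: PREDICT = { 'g' }

M[S, '+'] is empty (no production applies)

Answer: Empty (error entry)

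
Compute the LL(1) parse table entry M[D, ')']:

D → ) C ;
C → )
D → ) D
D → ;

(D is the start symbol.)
D → ) C ;, D → ) D

To find M[D, ')'], we find productions for D where ')' is in the predict set (PREDICT(N → α) = (FIRST(α) \ {ε}) ∪ (FOLLOW(N) if α ⇒* ε)).

D → ) C ;: PREDICT = { ')' }
  ')' is in predict set, so this production goes in M[D, ')']
D → ) D: PREDICT = { ')' }
  ')' is in predict set, so this production goes in M[D, ')']
D → ;: PREDICT = { ';' }

M[D, ')'] = D → ) C ;, D → ) D  (a multiply-defined cell — the grammar is not LL(1))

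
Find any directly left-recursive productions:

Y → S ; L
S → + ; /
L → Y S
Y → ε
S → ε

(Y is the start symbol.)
Direct left recursion occurs when N → N α for some non-terminal N (the right-hand side begins with the left-hand side itself).

Y → S ; L: starts with S
S → + ; /: starts with '+'
L → Y S: starts with Y
Y → ε: starts with ε
S → ε: starts with ε

No direct left recursion found.

Answer: No direct left recursion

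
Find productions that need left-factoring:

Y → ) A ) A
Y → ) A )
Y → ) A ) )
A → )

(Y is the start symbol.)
Left-factoring is needed when two productions for the same non-terminal
share a common prefix on the right-hand side.

Productions for Y:
  Y → ) A ) A
  Y → ) A )
  Y → ) A ) )

Found common prefix ') A )' in productions for Y

Answer: Yes, Y has productions with common prefix ') A )'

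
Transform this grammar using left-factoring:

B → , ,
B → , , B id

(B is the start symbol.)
B → , , B'
B' → ε
B' → B id

Left-factoring transforms A → αβ₁ | αβ₂ into A → αA' and A' → β₁ | β₂
(α is the longest common prefix among the alternatives). Repeat until
no nonterminal has two alternatives with a common prefix.

Round 1: B has alternatives sharing prefix ', ,'. Introduce B': B → , , B'
  Add: B' → ε
  Add: B' → B id

No remaining common prefixes — done.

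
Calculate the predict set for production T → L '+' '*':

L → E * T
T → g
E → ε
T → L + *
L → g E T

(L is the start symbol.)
{ '*', 'g' }

PREDICT(T → L '+' '*') = (FIRST(RHS) \ {ε}) ∪ (FOLLOW(T) if ε ∈ FIRST(RHS), i.e. RHS ⇒* ε)
FIRST(L) = { '*', 'g' }
FIRST(L '+' '*') = { '*', 'g' }
ε ∉ FIRST(L '+' '*'), so FOLLOW(T) is not added.
PREDICT(T → L '+' '*') = { '*', 'g' }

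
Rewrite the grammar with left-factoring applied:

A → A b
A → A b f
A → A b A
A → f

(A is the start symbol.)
Left-factoring transforms A → αβ₁ | αβ₂ into A → αA' and A' → β₁ | β₂
(α is the longest common prefix among the alternatives). Repeat until
no nonterminal has two alternatives with a common prefix.

Round 1: A has alternatives sharing prefix 'A b'. Introduce A': A → A b A'
  Add: A' → ε
  Add: A' → f
  Add: A' → A

No remaining common prefixes — done.

Resulting grammar:
A → A b A'
A' → ε
A' → f
A' → A
A → f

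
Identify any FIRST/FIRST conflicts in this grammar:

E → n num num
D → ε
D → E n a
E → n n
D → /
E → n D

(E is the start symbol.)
FIRST sets of the non-terminals at (or reachable through a nullable prefix from) the front of some alternative:
  FIRST(E) = { 'n' }

Productions for E:
  E → n num num: FIRST = { 'n' }
  E → n n: FIRST = { 'n' }
  E → n D: FIRST = { 'n' }
Productions for D:
  D → ε: FIRST = { ε }
  D → E n a: FIRST = { 'n' }
  D → /: FIRST = { '/' }

Conflict for E: E → n num num and E → n n
  Overlap: { 'n' }
Conflict for E: E → n num num and E → n D
  Overlap: { 'n' }
Conflict for E: E → n n and E → n D
  Overlap: { 'n' }

Answer: Yes. E → n num num / E → n n on { 'n' }; E → n num num / E → n D on { 'n' }; E → n n / E → n D on { 'n' }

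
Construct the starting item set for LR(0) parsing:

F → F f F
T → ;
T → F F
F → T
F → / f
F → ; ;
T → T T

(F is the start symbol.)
First, augment the grammar with F' → F
I₀ = CLOSURE({ [F' → . F] }):
  [F' → . F] has the dot before F: add [F → . F f F], [F → . T], [F → . / f], [F → . ; ;]
  [F → . T] has the dot before T: add [T → . ;], [T → . F F], [T → . T T]
No further items can be added.

I₀ = { [F → . / f], [F → . ; ;], [F → . F f F], [F → . T], [F' → . F], [T → . ;], [T → . F F], [T → . T T] }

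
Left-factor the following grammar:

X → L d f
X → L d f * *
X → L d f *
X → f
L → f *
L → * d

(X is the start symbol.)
Left-factoring transforms A → αβ₁ | αβ₂ into A → αA' and A' → β₁ | β₂
(α is the longest common prefix among the alternatives). Repeat until
no nonterminal has two alternatives with a common prefix.

Round 1: X has alternatives sharing prefix 'L d f'. Introduce X': X → L d f X'
  Add: X' → ε
  Add: X' → * *
  Add: X' → *

Round 2: X' has alternatives sharing prefix '*'. Introduce X'': X' → * X''
  Add: X'' → *
  Add: X'' → ε

No remaining common prefixes — done.

Resulting grammar:
X → L d f X'
X' → ε
X' → * X''
X'' → *
X'' → ε
X → f
L → f *
L → * d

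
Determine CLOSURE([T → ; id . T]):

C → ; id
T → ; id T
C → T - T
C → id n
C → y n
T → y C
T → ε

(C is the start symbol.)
Start with: [T → ; id . T]
  [T → ; id . T] has the dot before T: add [T → . ; id T], [T → . y C], [T → .]
No further items can be added.

CLOSURE = { [T → . ; id T], [T → . y C], [T → .], [T → ; id . T] }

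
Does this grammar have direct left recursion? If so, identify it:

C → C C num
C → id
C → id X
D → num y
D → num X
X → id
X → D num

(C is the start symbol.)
Direct left recursion occurs when N → N α for some non-terminal N (the right-hand side begins with the left-hand side itself).

C → C C num: LEFT RECURSIVE (starts with C)
C → id: starts with id
C → id X: starts with id
D → num y: starts with num
D → num X: starts with num
X → id: starts with id
X → D num: starts with D

The grammar has direct left recursion on: C.

Answer: Yes, C is left-recursive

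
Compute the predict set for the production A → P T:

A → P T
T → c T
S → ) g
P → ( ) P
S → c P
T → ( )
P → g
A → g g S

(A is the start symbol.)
PREDICT(A → P T) = (FIRST(RHS) \ {ε}) ∪ (FOLLOW(A) if ε ∈ FIRST(RHS), i.e. RHS ⇒* ε)
FIRST(P) = { '(', 'g' }
FIRST(P T) = { '(', 'g' }
ε ∉ FIRST(P T), so FOLLOW(A) is not added.
PREDICT(A → P T) = { '(', 'g' }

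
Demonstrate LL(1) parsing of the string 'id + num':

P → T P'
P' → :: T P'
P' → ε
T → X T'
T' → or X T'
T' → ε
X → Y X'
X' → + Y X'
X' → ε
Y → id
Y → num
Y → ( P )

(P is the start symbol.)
Stack is shown with the top on the left.

Stack           Input       Action
----------------------------------
P $             id + num $  output P → T P'
T P' $          id + num $  output T → X T'
X T' P' $       id + num $  output X → Y X'
Y X' T' P' $    id + num $  output Y → id
id X' T' P' $   id + num $  match 'id'
X' T' P' $      + num $     output X' → + Y X'
+ Y X' T' P' $  + num $     match '+'
Y X' T' P' $    num $       output Y → num
num X' T' P' $  num $       match 'num'
X' T' P' $      $           output X' → ε
T' P' $         $           output T' → ε
P' $            $           output P' → ε
$               $           accept

The string is accepted.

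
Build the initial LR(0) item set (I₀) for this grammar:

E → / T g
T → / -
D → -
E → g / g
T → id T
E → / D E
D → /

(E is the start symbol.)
{ [E → . / D E], [E → . / T g], [E → . g / g], [E' → . E] }

First, augment the grammar with E' → E
I₀ = CLOSURE({ [E' → . E] }):
  [E' → . E] has the dot before E: add [E → . / T g], [E → . g / g], [E → . / D E]
No further items can be added.

I₀ = { [E → . / D E], [E → . / T g], [E → . g / g], [E' → . E] }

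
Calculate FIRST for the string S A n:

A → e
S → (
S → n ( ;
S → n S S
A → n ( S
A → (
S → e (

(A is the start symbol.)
{ '(', 'e', 'n' }

FIRST sets of the non-terminals involved (from the grammar, by fixed-point iteration):
  FIRST(S) = { '(', 'e', 'n' }

To compute FIRST(S A n), process the symbols left to right:
Symbol S is a non-terminal. Add FIRST(S) \ {ε} = { '(', 'e', 'n' }
S is not nullable (ε ∉ FIRST(S)), so stop here.
FIRST(S A n) = { '(', 'e', 'n' }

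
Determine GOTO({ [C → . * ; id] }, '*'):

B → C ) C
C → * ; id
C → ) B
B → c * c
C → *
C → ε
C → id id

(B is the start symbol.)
GOTO(I, '*') = CLOSURE({ [A → αX.β] : [A → α.Xβ] ∈ I, X = '*' })

Items with dot before '*', with the dot advanced:
  [C → . * ; id] → [C → * . ; id]
Closure adds nothing (no advanced item has the dot before a non-terminal).

GOTO = { [C → * . ; id] }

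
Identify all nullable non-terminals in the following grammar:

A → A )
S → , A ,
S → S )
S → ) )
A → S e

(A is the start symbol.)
A non-terminal is nullable if it can derive ε (the empty string): either it has an ε-production, or it has a production whose right-hand side consists entirely of nullable non-terminals.

There are no ε-productions, so no non-terminal can derive ε.
No non-terminals are nullable.

Answer: None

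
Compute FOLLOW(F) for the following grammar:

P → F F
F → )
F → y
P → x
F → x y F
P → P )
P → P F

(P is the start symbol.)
{ $, ')', 'x', 'y' }

To compute FOLLOW(F), find every occurrence of F on a right-hand side N → α F β: add FIRST(β) \ {ε}, and if β is empty or nullable also add FOLLOW(N). Iterate to a fixed point.

In P → F F: F is followed by F, add FIRST(F) \ {ε} = { ')', 'x', 'y' }
In P → F F: F is at the end, add FOLLOW(P)
In F → x y F: F is at the end; this adds FOLLOW(F) to itself — nothing new
In P → P F: F is at the end, add FOLLOW(P)

The FOLLOW sets referred to above (computed the same way, to a fixed point):
  FOLLOW(P) = { $, ')', 'x', 'y' }

Taking the union: FOLLOW(F) = { $, ')', 'x', 'y' }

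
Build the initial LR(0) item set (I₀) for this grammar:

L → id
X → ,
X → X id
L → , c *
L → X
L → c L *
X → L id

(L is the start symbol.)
{ [L → . , c *], [L → . X], [L → . c L *], [L → . id], [L' → . L], [X → . ,], [X → . L id], [X → . X id] }

First, augment the grammar with L' → L
I₀ = CLOSURE({ [L' → . L] }):
  [L' → . L] has the dot before L: add [L → . id], [L → . , c *], [L → . X], [L → . c L *]
  [L → . X] has the dot before X: add [X → . ,], [X → . X id], [X → . L id]
No further items can be added.

I₀ = { [L → . , c *], [L → . X], [L → . c L *], [L → . id], [L' → . L], [X → . ,], [X → . L id], [X → . X id] }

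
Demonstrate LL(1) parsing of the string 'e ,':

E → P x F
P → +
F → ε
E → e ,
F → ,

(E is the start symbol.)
LL(1) parsing maintains a stack (initially the start symbol over $) and the input. At each step: if the stack top is a terminal, match it against the current input token; if it is a non-terminal N, replace it with the RHS of M[N, lookahead] (the unique production whose predict set contains the lookahead).

Stack is shown with the top on the left.

Stack  Input  Action
--------------------
E $    e , $  output E → e ,
e , $  e , $  match 'e'
, $    , $    match ','
$      $      accept

The string is accepted.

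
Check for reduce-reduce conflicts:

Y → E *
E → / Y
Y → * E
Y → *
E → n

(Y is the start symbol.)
No reduce-reduce conflicts

Augment with Y' → Y and build the canonical LR(0) collection (I0 = CLOSURE({[Y' → . Y]}), then GOTO on every symbol after a dot until no new states appear). It has 9 states:
  I0: { [E → . / Y], [E → . n], [Y → . * E], [Y → . *], [Y → . E *], [Y' → . Y] }  — shift
  I1: { [E → . / Y], [E → . n], [Y → * . E], [Y → * .] }  — shift, reduce
  I2: { [E → . / Y], [E → . n], [E → / . Y], [Y → . * E], [Y → . *], [Y → . E *] }  — shift
  I3: { [Y → E . *] }  — shift
  I4: { [Y' → Y .] }  — accept
  I5: { [E → n .] }  — reduce
  I6: { [Y → E * .] }  — reduce
  I7: { [E → / Y .] }  — reduce
  I8: { [Y → * E .] }  — reduce

No state contains more than one complete item.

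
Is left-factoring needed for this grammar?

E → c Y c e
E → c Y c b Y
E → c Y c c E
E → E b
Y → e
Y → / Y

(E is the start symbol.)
Left-factoring is needed when two productions for the same non-terminal
share a common prefix on the right-hand side.

Productions for E:
  E → c Y c e
  E → c Y c b Y
  E → c Y c c E
  E → E b
Productions for Y:
  Y → e
  Y → / Y

Found common prefix 'c Y c' in productions for E

Answer: Yes, E has productions with common prefix 'c Y c'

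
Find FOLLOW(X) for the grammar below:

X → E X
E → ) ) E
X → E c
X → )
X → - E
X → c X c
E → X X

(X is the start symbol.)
{ $, ')', '-', 'c' }

To compute FOLLOW(X), find every occurrence of X on a right-hand side N → α X β: add FIRST(β) \ {ε}, and if β is empty or nullable also add FOLLOW(N). Iterate to a fixed point.

X is the start symbol, so $ ∈ FOLLOW(X).
In X → E X: X is at the end; this adds FOLLOW(X) to itself — nothing new
In X → c X c: X is followed by c, add FIRST(c) \ {ε} = { 'c' }
In E → X X: X is followed by X, add FIRST(X) \ {ε} = { ')', '-', 'c' }
In E → X X: X is at the end, add FOLLOW(E)

The FOLLOW sets referred to above (computed the same way, to a fixed point):
  FOLLOW(E) = { $, ')', '-', 'c' }

Taking the union: FOLLOW(X) = { $, ')', '-', 'c' }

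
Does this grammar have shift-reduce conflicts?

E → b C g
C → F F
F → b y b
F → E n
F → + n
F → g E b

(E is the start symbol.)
A shift-reduce conflict occurs when an LR(0) state has both:
  - a complete (reduce) item [A → α .] (dot at the end), and
  - a shift item [B → β . c γ] (dot before a terminal).

Augment with E' → E and build the canonical LR(0) collection (I0 = CLOSURE({[E' → . E]}), then GOTO on every symbol after a dot until no new states appear). It has 17 states:
  I0: { [E → . b C g], [E' → . E] }  — shift
  I1: { [E' → E .] }  — accept
  I2: { [C → . F F], [E → . b C g], [E → b . C g], [F → . + n], [F → . E n], [F → . b y b], [F → . g E b] }  — shift
  I3: { [F → + . n] }  — shift
  I4: { [E → b C . g] }  — shift
  I5: { [F → E . n] }  — shift
  I6: { [C → F . F], [E → . b C g], [F → . + n], [F → . E n], [F → . b y b], [F → . g E b] }  — shift
  I7: { [C → . F F], [E → . b C g], [E → b . C g], [F → . + n], [F → . E n], [F → . b y b], [F → . g E b], [F → b . y b] }  — shift
  I8: { [E → . b C g], [F → g . E b] }  — shift
  I9: { [F → g E . b] }  — shift
  I10: { [F → g E b .] }  — reduce
  I11: { [F → b y . b] }  — shift
  I12: { [F → b y b .] }  — reduce
  I13: { [C → F F .] }  — reduce
  I14: { [F → E n .] }  — reduce
  I15: { [E → b C g .] }  — reduce
  I16: { [F → + n .] }  — reduce

No state contains both a complete item and a shift item.

Answer: No shift-reduce conflicts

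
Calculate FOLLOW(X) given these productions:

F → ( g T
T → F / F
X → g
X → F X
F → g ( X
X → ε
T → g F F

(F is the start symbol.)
To compute FOLLOW(X), find every occurrence of X on a right-hand side N → α X β: add FIRST(β) \ {ε}, and if β is empty or nullable also add FOLLOW(N). Iterate to a fixed point.

In X → F X: X is at the end; this adds FOLLOW(X) to itself — nothing new
In F → g ( X: X is at the end, add FOLLOW(F)

The FOLLOW sets referred to above (computed the same way, to a fixed point):
  FOLLOW(F) = { $, '(', '/', 'g' }

Taking the union: FOLLOW(X) = { $, '(', '/', 'g' }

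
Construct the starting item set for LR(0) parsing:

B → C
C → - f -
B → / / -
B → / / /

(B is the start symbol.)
{ [B → . / / -], [B → . / / /], [B → . C], [B' → . B], [C → . - f -] }

First, augment the grammar with B' → B
I₀ = CLOSURE({ [B' → . B] }):
  [B' → . B] has the dot before B: add [B → . C], [B → . / / -], [B → . / / /]
  [B → . C] has the dot before C: add [C → . - f -]
No further items can be added.

I₀ = { [B → . / / -], [B → . / / /], [B → . C], [B' → . B], [C → . - f -] }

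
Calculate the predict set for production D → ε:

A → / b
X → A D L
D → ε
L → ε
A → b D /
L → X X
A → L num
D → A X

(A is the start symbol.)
PREDICT(D → ε) = (FIRST(RHS) \ {ε}) ∪ (FOLLOW(D) if ε ∈ FIRST(RHS), i.e. RHS ⇒* ε)
The right-hand side is ε (FIRST(ε) = { ε }), so the predict set is FOLLOW(D) = { '/', 'b', 'num' }
PREDICT(D → ε) = { '/', 'b', 'num' }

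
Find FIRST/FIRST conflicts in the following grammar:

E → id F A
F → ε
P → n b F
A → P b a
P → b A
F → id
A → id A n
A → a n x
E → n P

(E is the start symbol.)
A FIRST/FIRST conflict occurs when two productions N → α and N → β for the same non-terminal have FIRST(α) ∩ FIRST(β) ≠ ∅ (with ε ∈ FIRST of a nullable right-hand side, so two nullable alternatives also conflict).

FIRST sets of the non-terminals at (or reachable through a nullable prefix from) the front of some alternative:
  FIRST(P) = { 'b', 'n' }

Productions for E:
  E → id F A: FIRST = { 'id' }
  E → n P: FIRST = { 'n' }
Productions for F:
  F → ε: FIRST = { ε }
  F → id: FIRST = { 'id' }
Productions for P:
  P → n b F: FIRST = { 'n' }
  P → b A: FIRST = { 'b' }
Productions for A:
  A → P b a: FIRST = { 'b', 'n' }
  A → id A n: FIRST = { 'id' }
  A → a n x: FIRST = { 'a' }

All alternatives of each non-terminal have pairwise disjoint FIRST sets.

Answer: No FIRST/FIRST conflicts.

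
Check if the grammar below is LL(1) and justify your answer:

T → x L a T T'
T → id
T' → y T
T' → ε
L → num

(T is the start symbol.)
A grammar is LL(1) if for each non-terminal N with multiple productions, the predict sets of those productions are pairwise disjoint, where PREDICT(N → α) = (FIRST(α) \ {ε}) ∪ (FOLLOW(N) if α ⇒* ε).

Relevant sets:
  FOLLOW(T') = { $, 'y' }

For T:
  PREDICT(T → x L a T T') = { 'x' }
  PREDICT(T → id) = { 'id' }
For T':
  PREDICT(T' → y T) = { 'y' }
  PREDICT(T' → ε) = { $, 'y' }
L has a single production, so nothing to check there.

Conflict found: Predict set conflict for T': { 'y' }
The grammar is NOT LL(1).

Answer: No. Predict set conflict for T': { 'y' }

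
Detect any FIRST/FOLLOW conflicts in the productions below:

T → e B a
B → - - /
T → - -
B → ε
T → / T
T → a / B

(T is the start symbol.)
Nullable non-terminals: B.

B: nullable alternative(s) B → ε; FOLLOW(B) = { $, 'a' }
  B → - - /: FIRST \ {ε} = { '-' } — disjoint from FOLLOW(B)
  B → ε: FIRST \ {ε} = { } — this is the only nullable alternative, skip

T has no nullable alternative, so no FIRST/FOLLOW check is needed there.

No FIRST/FOLLOW conflicts found.

Answer: No FIRST/FOLLOW conflicts.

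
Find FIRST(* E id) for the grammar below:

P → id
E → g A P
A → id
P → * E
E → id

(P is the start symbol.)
{ '*' }

To compute FIRST(* E id), process the symbols left to right:
Symbol * is a terminal. Add '*' and stop.
FIRST(* E id) = { '*' }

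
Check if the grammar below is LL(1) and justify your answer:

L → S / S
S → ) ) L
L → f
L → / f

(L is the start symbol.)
Yes, the grammar is LL(1).

A grammar is LL(1) if for each non-terminal N with multiple productions, the predict sets of those productions are pairwise disjoint, where PREDICT(N → α) = (FIRST(α) \ {ε}) ∪ (FOLLOW(N) if α ⇒* ε).

Relevant sets:
  FIRST(S) = { ')' }

For L:
  PREDICT(L → S '/' S) = { ')' }
  PREDICT(L → f) = { 'f' }
  PREDICT(L → '/' f) = { '/' }
S has a single production, so nothing to check there.

All predict sets are disjoint. The grammar IS LL(1).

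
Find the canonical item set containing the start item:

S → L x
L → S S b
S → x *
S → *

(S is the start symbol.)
First, augment the grammar with S' → S
I₀ = CLOSURE({ [S' → . S] }):
  [S' → . S] has the dot before S: add [S → . L x], [S → . x *], [S → . *]
  [S → . L x] has the dot before L: add [L → . S S b]
No further items can be added.

I₀ = { [L → . S S b], [S → . *], [S → . L x], [S → . x *], [S' → . S] }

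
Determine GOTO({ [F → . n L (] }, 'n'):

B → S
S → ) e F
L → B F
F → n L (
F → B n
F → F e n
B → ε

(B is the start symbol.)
{ [B → . S], [B → .], [F → n . L (], [L → . B F], [S → . ) e F] }

GOTO(I, 'n') = CLOSURE({ [A → αX.β] : [A → α.Xβ] ∈ I, X = 'n' })

Items with dot before 'n', with the dot advanced:
  [F → . n L (] → [F → n . L (]
Closure of the advanced items:
  [F → n . L (] has the dot before L: add [L → . B F]
  [L → . B F] has the dot before B: add [B → . S], [B → .]
  [B → . S] has the dot before S: add [S → . ) e F]

GOTO = { [B → . S], [B → .], [F → n . L (], [L → . B F], [S → . ) e F] }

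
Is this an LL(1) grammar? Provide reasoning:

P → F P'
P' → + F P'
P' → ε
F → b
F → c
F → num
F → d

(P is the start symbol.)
A grammar is LL(1) if for each non-terminal N with multiple productions, the predict sets of those productions are pairwise disjoint, where PREDICT(N → α) = (FIRST(α) \ {ε}) ∪ (FOLLOW(N) if α ⇒* ε).

Relevant sets:
  FOLLOW(P') = { $ }

For P':
  PREDICT(P' → '+' F P') = { '+' }
  PREDICT(P' → ε) = { $ }
For F:
  PREDICT(F → b) = { 'b' }
  PREDICT(F → c) = { 'c' }
  PREDICT(F → num) = { 'num' }
  PREDICT(F → d) = { 'd' }
P has a single production, so nothing to check there.

All predict sets are disjoint. The grammar IS LL(1).

Answer: Yes, the grammar is LL(1).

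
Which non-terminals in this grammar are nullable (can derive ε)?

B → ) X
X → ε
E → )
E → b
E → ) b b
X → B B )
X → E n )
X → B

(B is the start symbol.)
ε-productions: X → ε
So X is immediately nullable.
No further non-terminal can be added: every production for the remaining non-terminals contains a terminal or a non-nullable non-terminal.
Nullable = { 'X' }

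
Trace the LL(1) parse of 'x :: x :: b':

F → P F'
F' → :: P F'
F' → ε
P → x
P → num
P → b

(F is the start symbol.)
LL(1) parsing maintains a stack (initially the start symbol over $) and the input. At each step: if the stack top is a terminal, match it against the current input token; if it is a non-terminal N, replace it with the RHS of M[N, lookahead] (the unique production whose predict set contains the lookahead).

Stack is shown with the top on the left.

Stack      Input          Action
--------------------------------
F $        x :: x :: b $  output F → P F'
P F' $     x :: x :: b $  output P → x
x F' $     x :: x :: b $  match 'x'
F' $       :: x :: b $    output F' → :: P F'
:: P F' $  :: x :: b $    match '::'
P F' $     x :: b $       output P → x
x F' $     x :: b $       match 'x'
F' $       :: b $         output F' → :: P F'
:: P F' $  :: b $         match '::'
P F' $     b $            output P → b
b F' $     b $            match 'b'
F' $       $              output F' → ε
$          $              accept

The string is accepted.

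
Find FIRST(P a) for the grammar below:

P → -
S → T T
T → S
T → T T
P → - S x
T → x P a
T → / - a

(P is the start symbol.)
{ '-' }

FIRST sets of the non-terminals involved (from the grammar, by fixed-point iteration):
  FIRST(P) = { '-' }

To compute FIRST(P a), process the symbols left to right:
Symbol P is a non-terminal. Add FIRST(P) \ {ε} = { '-' }
P is not nullable (ε ∉ FIRST(P)), so stop here.
FIRST(P a) = { '-' }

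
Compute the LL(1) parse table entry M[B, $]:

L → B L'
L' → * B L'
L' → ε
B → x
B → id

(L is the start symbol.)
Empty (error entry)

To find M[B, $], we find productions for B where $ is in the predict set (PREDICT(N → α) = (FIRST(α) \ {ε}) ∪ (FOLLOW(N) if α ⇒* ε)).

B → x: PREDICT = { 'x' }
B → id: PREDICT = { 'id' }

M[B, $] is empty (no production applies)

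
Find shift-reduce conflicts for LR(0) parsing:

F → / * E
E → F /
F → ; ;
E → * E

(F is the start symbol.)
No shift-reduce conflicts

A shift-reduce conflict occurs when an LR(0) state has both:
  - a complete (reduce) item [A → α .] (dot at the end), and
  - a shift item [B → β . c γ] (dot before a terminal).

Augment with F' → F and build the canonical LR(0) collection (I0 = CLOSURE({[F' → . F]}), then GOTO on every symbol after a dot until no new states appear). It has 11 states:
  I0: { [F → . / * E], [F → . ; ;], [F' → . F] }  — shift
  I1: { [F → / . * E] }  — shift
  I2: { [F → ; . ;] }  — shift
  I3: { [F' → F .] }  — accept
  I4: { [F → ; ; .] }  — reduce
  I5: { [E → . * E], [E → . F /], [F → . / * E], [F → . ; ;], [F → / * . E] }  — shift
  I6: { [E → * . E], [E → . * E], [E → . F /], [F → . / * E], [F → . ; ;] }  — shift
  I7: { [F → / * E .] }  — reduce
  I8: { [E → F . /] }  — shift
  I9: { [E → F / .] }  — reduce
  I10: { [E → * E .] }  — reduce

No state contains both a complete item and a shift item.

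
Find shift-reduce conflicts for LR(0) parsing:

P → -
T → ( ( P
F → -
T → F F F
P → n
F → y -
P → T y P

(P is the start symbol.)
Augment with P' → P and build the canonical LR(0) collection (I0 = CLOSURE({[P' → . P]}), then GOTO on every symbol after a dot until no new states appear). It has 16 states:
  I0: { [F → . -], [F → . y -], [P → . -], [P → . T y P], [P → . n], [P' → . P], [T → . ( ( P], [T → . F F F] }  — shift
  I1: { [T → ( . ( P] }  — shift
  I2: { [F → - .], [P → - .] }  — 2 reduces
  I3: { [F → . -], [F → . y -], [T → F . F F] }  — shift
  I4: { [P' → P .] }  — accept
  I5: { [P → T . y P] }  — shift
  I6: { [P → n .] }  — reduce
  I7: { [F → y . -] }  — shift
  I8: { [F → y - .] }  — reduce
  I9: { [F → . -], [F → . y -], [P → . -], [P → . T y P], [P → . n], [P → T y . P], [T → . ( ( P], [T → . F F F] }  — shift
  I10: { [P → T y P .] }  — reduce
  I11: { [F → - .] }  — reduce
  I12: { [F → . -], [F → . y -], [T → F F . F] }  — shift
  I13: { [T → F F F .] }  — reduce
  I14: { [F → . -], [F → . y -], [P → . -], [P → . T y P], [P → . n], [T → ( ( . P], [T → . ( ( P], [T → . F F F] }  — shift
  I15: { [T → ( ( P .] }  — reduce

No state contains both a complete item and a shift item.

Answer: No shift-reduce conflicts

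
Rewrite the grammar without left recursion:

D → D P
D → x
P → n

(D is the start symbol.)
D → x D'
D' → P D'
D' → ε
P → n

D is directly left-recursive. The standard transformation for
  A → A α₁ | ... | A α_m | β₁ | ... | β_n
is
  A  → β₁ A' | ... | β_n A'
  A' → α₁ A' | ... | α_m A' | ε

D → x becomes D → x D'
D → D P becomes D' → P D'
Add D' → ε

Productions for other non-terminals are unchanged:
  P → n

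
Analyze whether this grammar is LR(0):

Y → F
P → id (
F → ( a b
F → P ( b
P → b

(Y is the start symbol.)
Augment with Y' → Y and build the canonical LR(0) collection (I0 = CLOSURE({[Y' → . Y]}), then GOTO on every symbol after a dot until no new states appear). It has 12 states:
  I0: { [F → . ( a b], [F → . P ( b], [P → . b], [P → . id (], [Y → . F], [Y' → . Y] }  — shift
  I1: { [F → ( . a b] }  — shift
  I2: { [Y → F .] }  — reduce
  I3: { [F → P . ( b] }  — shift
  I4: { [Y' → Y .] }  — accept
  I5: { [P → b .] }  — reduce
  I6: { [P → id . (] }  — shift
  I7: { [P → id ( .] }  — reduce
  I8: { [F → P ( . b] }  — shift
  I9: { [F → P ( b .] }  — reduce
  I10: { [F → ( a . b] }  — shift
  I11: { [F → ( a b .] }  — reduce

Every state is either a pure shift/goto state or contains exactly one complete item and nothing to shift — no conflicts. The grammar is LR(0).

Answer: Yes, the grammar is LR(0)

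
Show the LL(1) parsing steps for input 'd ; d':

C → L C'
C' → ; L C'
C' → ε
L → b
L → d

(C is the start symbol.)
LL(1) parsing maintains a stack (initially the start symbol over $) and the input. At each step: if the stack top is a terminal, match it against the current input token; if it is a non-terminal N, replace it with the RHS of M[N, lookahead] (the unique production whose predict set contains the lookahead).

Stack is shown with the top on the left.

Stack     Input    Action
-------------------------
C $       d ; d $  output C → L C'
L C' $    d ; d $  output L → d
d C' $    d ; d $  match 'd'
C' $      ; d $    output C' → ; L C'
; L C' $  ; d $    match ';'
L C' $    d $      output L → d
d C' $    d $      match 'd'
C' $      $        output C' → ε
$         $        accept

The string is accepted.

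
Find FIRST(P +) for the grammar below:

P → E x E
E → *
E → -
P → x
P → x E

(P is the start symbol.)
FIRST sets of the non-terminals involved (from the grammar, by fixed-point iteration):
  FIRST(P) = { '*', '-', 'x' }

To compute FIRST(P +), process the symbols left to right:
Symbol P is a non-terminal. Add FIRST(P) \ {ε} = { '*', '-', 'x' }
P is not nullable (ε ∉ FIRST(P)), so stop here.
FIRST(P +) = { '*', '-', 'x' }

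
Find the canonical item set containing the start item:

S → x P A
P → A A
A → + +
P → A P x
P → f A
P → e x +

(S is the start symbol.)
First, augment the grammar with S' → S
I₀ = CLOSURE({ [S' → . S] }):
  [S' → . S] has the dot before S: add [S → . x P A]
No further items can be added.

I₀ = { [S → . x P A], [S' → . S] }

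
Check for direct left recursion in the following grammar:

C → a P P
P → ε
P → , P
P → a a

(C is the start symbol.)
Direct left recursion occurs when N → N α for some non-terminal N (the right-hand side begins with the left-hand side itself).

C → a P P: starts with a
P → ε: starts with ε
P → , P: starts with ','
P → a a: starts with a

No direct left recursion found.

Answer: No direct left recursion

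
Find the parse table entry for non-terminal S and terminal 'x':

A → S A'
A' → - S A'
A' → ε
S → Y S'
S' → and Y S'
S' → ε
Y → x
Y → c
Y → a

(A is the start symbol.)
To find M[S, 'x'], we find productions for S where 'x' is in the predict set (PREDICT(N → α) = (FIRST(α) \ {ε}) ∪ (FOLLOW(N) if α ⇒* ε)).

Relevant sets:
  FIRST(Y) = { 'a', 'c', 'x' }

S → Y S': PREDICT = { 'a', 'c', 'x' }
  'x' is in predict set, so this production goes in M[S, 'x']

M[S, 'x'] = S → Y S'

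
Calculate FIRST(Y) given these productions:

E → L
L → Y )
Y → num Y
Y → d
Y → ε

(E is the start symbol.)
From Y → num Y:
  - num is a terminal: add 'num' and stop
From Y → d:
  - d is a terminal: add 'd' and stop
From Y → ε:
  - ε-production, so ε ∈ FIRST(Y)

Collecting: FIRST(Y) = { 'd', 'num', ε }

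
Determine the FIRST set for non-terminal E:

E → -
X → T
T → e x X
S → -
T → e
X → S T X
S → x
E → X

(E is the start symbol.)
{ '-', 'e', 'x' }

To compute FIRST(E), examine every production with E on the left-hand side, reading each right-hand side left to right until a non-nullable symbol is reached.

FIRST sets of the other non-terminals involved (by the same procedure, iterated to a fixed point):
  FIRST(X) = { '-', 'e', 'x' }

From E → -:
  - '-' is a terminal: add '-' and stop
From E → X:
  - X is a non-terminal: add FIRST(X) \ {ε} = { '-', 'e', 'x' }
    X is not nullable, so stop

Collecting: FIRST(E) = { '-', 'e', 'x' }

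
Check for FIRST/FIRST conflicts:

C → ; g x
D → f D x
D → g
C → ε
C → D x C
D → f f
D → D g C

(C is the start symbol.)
Yes. D → f D x / D → f f on { 'f' }; D → f D x / D → D g C on { 'f' }; D → g / D → D g C on { 'g' }; D → f f / D → D g C on { 'f' }

A FIRST/FIRST conflict occurs when two productions N → α and N → β for the same non-terminal have FIRST(α) ∩ FIRST(β) ≠ ∅ (with ε ∈ FIRST of a nullable right-hand side, so two nullable alternatives also conflict).

FIRST sets of the non-terminals at (or reachable through a nullable prefix from) the front of some alternative:
  FIRST(D) = { 'f', 'g' }

Productions for C:
  C → ; g x: FIRST = { ';' }
  C → ε: FIRST = { ε }
  C → D x C: FIRST = { 'f', 'g' }
Productions for D:
  D → f D x: FIRST = { 'f' }
  D → g: FIRST = { 'g' }
  D → f f: FIRST = { 'f' }
  D → D g C: FIRST = { 'f', 'g' }

Conflict for D: D → f D x and D → f f
  Overlap: { 'f' }
Conflict for D: D → f D x and D → D g C
  Overlap: { 'f' }
Conflict for D: D → g and D → D g C
  Overlap: { 'g' }
Conflict for D: D → f f and D → D g C
  Overlap: { 'f' }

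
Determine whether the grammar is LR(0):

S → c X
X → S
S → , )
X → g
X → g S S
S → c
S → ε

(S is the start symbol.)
No. Shift-reduce conflict between [S → .] and [S → . , )]

Augment with S' → S and build the canonical LR(0) collection (I0 = CLOSURE({[S' → . S]}), then GOTO on every symbol after a dot until no new states appear). It has 10 states:
  I0: { [S → . , )], [S → . c X], [S → . c], [S → .], [S' → . S] }  — shift, reduce
  I1: { [S → , . )] }  — shift
  I2: { [S' → S .] }  — accept
  I3: { [S → . , )], [S → . c X], [S → . c], [S → .], [S → c . X], [S → c .], [X → . S], [X → . g S S], [X → . g] }  — shift, 2 reduces
  I4: { [X → S .] }  — reduce
  I5: { [S → c X .] }  — reduce
  I6: { [S → . , )], [S → . c X], [S → . c], [S → .], [X → g . S S], [X → g .] }  — shift, 2 reduces
  I7: { [S → . , )], [S → . c X], [S → . c], [S → .], [X → g S . S] }  — shift, reduce
  I8: { [X → g S S .] }  — reduce
  I9: { [S → , ) .] }  — reduce

Conflict in state I0:
  Shift-reduce conflict between [S → .] and [S → . , )]
So the grammar is NOT LR(0).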